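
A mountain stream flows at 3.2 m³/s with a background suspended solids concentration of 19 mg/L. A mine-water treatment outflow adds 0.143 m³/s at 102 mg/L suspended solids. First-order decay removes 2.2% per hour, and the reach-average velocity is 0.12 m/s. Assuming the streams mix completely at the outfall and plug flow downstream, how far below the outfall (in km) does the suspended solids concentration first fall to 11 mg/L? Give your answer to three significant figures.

Conservation of mass: C = (3.200·19.00 + 0.1430·102.0) / 3.343 = 75.39/3.343 = 22.55 mg/L.
2.2%/h lost → k = −ln(1 − 0.022) = 0.02225 h⁻¹.
Set 22.55·exp(−k·t) = 11 → t = ln(22.55/11)/k = 116200 s = 32.27 h.
Distance = v·t = 0.12·116200 = 13940 m = 13.94 km.

13.9 km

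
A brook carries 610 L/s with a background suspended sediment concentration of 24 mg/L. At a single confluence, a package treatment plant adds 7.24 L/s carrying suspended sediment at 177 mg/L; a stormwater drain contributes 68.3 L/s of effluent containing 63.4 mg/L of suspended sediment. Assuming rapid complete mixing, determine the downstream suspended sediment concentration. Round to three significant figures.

29.5 mg/L

Flow-weighted average: C = (610.0·24.00 + 7.240·177.0 + 68.30·63.40) / 685.5 = 20250/685.5 = 29.54 mg/L.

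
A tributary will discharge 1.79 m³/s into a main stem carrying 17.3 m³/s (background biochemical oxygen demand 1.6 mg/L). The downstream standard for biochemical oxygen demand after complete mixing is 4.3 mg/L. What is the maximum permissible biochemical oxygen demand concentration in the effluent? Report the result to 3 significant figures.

At the limit, (Qr·Cr + Qe·Cₑ)/(Qr + Qe) = 4.3:
Cₑ = (19.09·4.3 − 17.30·1.600) / 1.790 = 30.39 mg/L.

30.4 mg/L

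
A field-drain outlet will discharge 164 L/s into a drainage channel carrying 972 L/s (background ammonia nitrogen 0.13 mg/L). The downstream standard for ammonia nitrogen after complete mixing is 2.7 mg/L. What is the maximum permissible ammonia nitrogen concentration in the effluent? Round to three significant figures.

17.9 mg/L

At the limit, (Qr·Cr + Qe·Cₑ)/(Qr + Qe) = 2.7:
Cₑ = (1136·2.7 − 972.0·0.1300) / 164.0 = 17.93 mg/L.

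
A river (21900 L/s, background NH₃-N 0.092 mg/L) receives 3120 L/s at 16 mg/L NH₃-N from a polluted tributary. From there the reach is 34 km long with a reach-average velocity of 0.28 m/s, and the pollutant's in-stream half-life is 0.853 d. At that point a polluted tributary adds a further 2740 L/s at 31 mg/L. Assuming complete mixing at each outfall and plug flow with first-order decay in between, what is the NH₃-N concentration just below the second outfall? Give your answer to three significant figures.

3.66 mg/L

Conservation of mass: C = (21900·0.09200 + 3120·16.00) / 25020 = 51930/25020 = 2.076 mg/L; combined flow 25020 L/s.
Travel time t = 34·1000 / 0.28 = 121400 s = 33.73 h.
Half-life 0.853 d → k = ln 2 / 0.853 = 0.8126 d⁻¹.
Decay over the reach: 2.076·exp(−kt) = 2.076·0.3192 = 0.6625 mg/L.
At the second outfall, C = (25020·0.6625 + 2740·31.00) / (25020 + 2740) = 3.657 mg/L.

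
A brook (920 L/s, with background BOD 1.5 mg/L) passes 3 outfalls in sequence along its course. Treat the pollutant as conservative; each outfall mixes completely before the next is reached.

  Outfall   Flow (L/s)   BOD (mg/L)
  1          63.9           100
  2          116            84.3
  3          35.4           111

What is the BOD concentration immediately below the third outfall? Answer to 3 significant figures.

Below outfall 1: Q → 983.9 L/s, C = (920.0·1.500 + 63.90·100.0)/983.9 = 7.897 mg/L.
Below outfall 2: Q → 1100 L/s, C = (983.9·7.897 + 116.0·84.30)/1100 = 15.95 mg/L.
Below outfall 3: Q → 1135 L/s, C = (1100·15.95 + 35.40·111.0)/1135 = 18.92 mg/L.

18.9 mg/L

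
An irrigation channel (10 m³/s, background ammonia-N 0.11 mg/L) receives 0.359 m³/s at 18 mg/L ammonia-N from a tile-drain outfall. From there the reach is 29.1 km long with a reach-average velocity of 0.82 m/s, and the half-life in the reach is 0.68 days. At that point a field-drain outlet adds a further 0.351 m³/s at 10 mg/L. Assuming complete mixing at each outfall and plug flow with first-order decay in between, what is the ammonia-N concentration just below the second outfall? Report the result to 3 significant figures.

0.792 mg/L

Mass balance: C = (10.00·0.1100 + 0.3590·18.00) / 10.36 = 7.562/10.36 = 0.7300 mg/L; combined flow 10.36 m³/s.
Travel time t = 29.1·1000 / 0.82 = 35490 s = 9.858 h.
Half-life 0.68 d → k = ln 2 / 0.68 = 1.019 d⁻¹.
Decay over the reach: 0.7300·exp(−kt) = 0.7300·0.6579 = 0.4803 mg/L.
Second outfall: C = (10.36·0.4803 + 0.3510·10.00)/10.71 = 0.7923 mg/L.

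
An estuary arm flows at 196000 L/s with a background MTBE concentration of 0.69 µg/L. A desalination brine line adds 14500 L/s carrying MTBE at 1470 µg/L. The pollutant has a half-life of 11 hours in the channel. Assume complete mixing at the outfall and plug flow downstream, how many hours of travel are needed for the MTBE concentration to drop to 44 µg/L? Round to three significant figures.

13.3 h

Flow-weighted average: C = (196000·0.6900 + 14500·1470) / 210500 = 21450000/210500 = 101.9 µg/L.
Half-life 11 h → k = ln 2 / 11 = 0.06301 h⁻¹ = 1.512 d⁻¹.
101.9·exp(−k·t) = 44 → t = ln(101.9/44)/k = 47980 s = 13.33 h.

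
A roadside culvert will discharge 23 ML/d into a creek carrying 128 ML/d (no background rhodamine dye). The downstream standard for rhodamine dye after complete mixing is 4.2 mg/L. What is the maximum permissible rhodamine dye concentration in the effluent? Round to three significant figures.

At the limit, (Qr·Cr + Qe·Cₑ)/(Qr + Qe) = 4.2:
Cₑ = (151.0·4.2 − 128.0·0) / 23.00 = 27.57 mg/L.

27.6 mg/L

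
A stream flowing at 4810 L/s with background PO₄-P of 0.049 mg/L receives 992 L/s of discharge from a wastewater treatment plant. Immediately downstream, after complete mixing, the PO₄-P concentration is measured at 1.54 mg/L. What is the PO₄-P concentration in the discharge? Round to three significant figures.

Mass balance: 4810·0.04900 + 992.0·Cₑ = 5802·1.540
→ Cₑ = (5802·1.540 − 4810·0.04900) / 992.0 = 8.770 mg/L.

8.77 mg/L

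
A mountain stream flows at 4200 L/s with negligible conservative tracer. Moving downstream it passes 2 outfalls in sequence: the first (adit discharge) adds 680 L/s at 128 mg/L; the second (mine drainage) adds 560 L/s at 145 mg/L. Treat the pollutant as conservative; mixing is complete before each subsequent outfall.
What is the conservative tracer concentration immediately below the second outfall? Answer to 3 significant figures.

30.9 mg/L

Below outfall 1: Q → 4880 L/s, C = (4200·0 + 680.0·128.0)/4880 = 17.84 mg/L.
Below outfall 2: Q → 5440 L/s, C = (4880·17.84 + 560.0·145.0)/5440 = 30.93 mg/L.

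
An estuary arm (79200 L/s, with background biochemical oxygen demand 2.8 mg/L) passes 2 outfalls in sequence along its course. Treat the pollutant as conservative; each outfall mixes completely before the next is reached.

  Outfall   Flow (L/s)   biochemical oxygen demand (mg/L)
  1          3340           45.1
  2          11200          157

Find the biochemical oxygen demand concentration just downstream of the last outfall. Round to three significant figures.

22.7 mg/L

Outfall 1: combined Q = 82540 L/s; C = (79200·2.800 + 3340·45.10)/82540 = 4.512 mg/L.
Outfall 2: combined Q = 93740 L/s; C = (82540·4.512 + 11200·157.0)/93740 = 22.73 mg/L.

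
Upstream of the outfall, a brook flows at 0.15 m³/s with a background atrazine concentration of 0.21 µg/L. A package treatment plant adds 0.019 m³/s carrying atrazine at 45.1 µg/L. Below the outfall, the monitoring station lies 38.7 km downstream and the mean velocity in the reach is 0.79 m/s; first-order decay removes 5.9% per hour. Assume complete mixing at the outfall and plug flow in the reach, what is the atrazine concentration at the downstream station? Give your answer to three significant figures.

Mass balance: C = (0.1500·0.2100 + 0.01900·45.10) / 0.1690 = 0.8884/0.1690 = 5.257 µg/L.
Travel time t = 38.7·1000 / 0.79 = 48990 s = 13.61 h.
5.9%/h lost → k = −ln(1 − 0.059) = 0.06081 h⁻¹.
First-order decay: C = 5.257·exp(−k·t) = 5.257·0.4371 = 2.298 µg/L.

2.30 µg/L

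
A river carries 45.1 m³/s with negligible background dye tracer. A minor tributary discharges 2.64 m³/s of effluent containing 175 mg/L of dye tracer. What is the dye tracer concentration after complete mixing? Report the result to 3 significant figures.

Mixed concentration C = ΣQC/ΣQ = (45.10·0 + 2.640·175.0) / 47.74 = 462.0/47.74 = 9.677 mg/L.

9.68 mg/L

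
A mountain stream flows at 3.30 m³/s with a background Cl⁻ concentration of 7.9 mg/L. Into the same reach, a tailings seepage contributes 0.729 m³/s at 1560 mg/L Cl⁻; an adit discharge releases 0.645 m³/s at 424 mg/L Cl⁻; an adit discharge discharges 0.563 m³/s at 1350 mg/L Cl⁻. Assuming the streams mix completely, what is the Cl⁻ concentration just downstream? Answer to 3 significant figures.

419 mg/L

Mass balance: C = (3.300·7.900 + 0.7290·1560 + 0.6450·424.0 + 0.5630·1350) / 5.237 = 2197/5.237 = 419.5 mg/L.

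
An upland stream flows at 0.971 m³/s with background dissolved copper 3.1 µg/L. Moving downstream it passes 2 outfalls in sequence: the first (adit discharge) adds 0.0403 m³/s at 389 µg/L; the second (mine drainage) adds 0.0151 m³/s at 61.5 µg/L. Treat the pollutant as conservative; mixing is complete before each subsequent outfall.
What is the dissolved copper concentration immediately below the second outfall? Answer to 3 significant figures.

After outfall 1: Q = 0.9710 + 0.04030 = 1.011 m³/s; C = (0.9710·3.100 + 0.04030·389.0)/1.011 = 18.48 µg/L.
After outfall 2: Q = 1.011 + 0.01510 = 1.026 m³/s; C = (1.011·18.48 + 0.01510·61.50)/1.026 = 19.11 µg/L.

19.1 µg/L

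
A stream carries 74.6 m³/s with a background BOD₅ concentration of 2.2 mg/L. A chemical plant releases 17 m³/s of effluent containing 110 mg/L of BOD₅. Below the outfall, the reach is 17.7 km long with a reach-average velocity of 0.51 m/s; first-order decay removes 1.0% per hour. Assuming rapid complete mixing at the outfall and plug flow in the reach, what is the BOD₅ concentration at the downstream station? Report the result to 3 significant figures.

Mixed concentration C = ΣQC/ΣQ = (74.60·2.200 + 17.00·110.0) / 91.60 = 2034/91.60 = 22.21 mg/L.
Travel time t = 17.7·1000 / 0.51 = 34710 s = 9.641 h.
1.0%/h lost → k = −ln(1 − 0.01) = 0.01005 h⁻¹.
After decay, C = 22.21 × e^(−kt) = 22.21 × 0.9077 = 20.16 mg/L.

20.2 mg/L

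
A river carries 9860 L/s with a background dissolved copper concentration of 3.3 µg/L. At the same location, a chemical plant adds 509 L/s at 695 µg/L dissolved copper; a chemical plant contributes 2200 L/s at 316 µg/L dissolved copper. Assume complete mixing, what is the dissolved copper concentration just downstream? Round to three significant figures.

86.0 µg/L

Flow-weighted average: C = (9860·3.300 + 509.0·695.0 + 2200·316.0) / 12570 = 1081000/12570 = 86.04 µg/L.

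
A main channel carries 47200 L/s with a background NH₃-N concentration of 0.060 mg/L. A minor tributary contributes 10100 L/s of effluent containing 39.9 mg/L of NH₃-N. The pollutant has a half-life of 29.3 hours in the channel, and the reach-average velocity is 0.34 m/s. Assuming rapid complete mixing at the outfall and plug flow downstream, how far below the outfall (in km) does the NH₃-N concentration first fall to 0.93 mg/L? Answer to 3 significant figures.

Conservation of mass: C = (47200·0.06000 + 10100·39.90) / 57300 = 405800/57300 = 7.082 mg/L.
Half-life 29.3 h → k = ln 2 / 29.3 = 0.02366 h⁻¹ = 0.5678 d⁻¹.
Set 7.082·exp(−k·t) = 0.93 → t = ln(7.082/0.93)/k = 308900 s = 85.82 h.
Distance = v·t = 0.34·308900 = 105000 m = 105.0 km.

105 km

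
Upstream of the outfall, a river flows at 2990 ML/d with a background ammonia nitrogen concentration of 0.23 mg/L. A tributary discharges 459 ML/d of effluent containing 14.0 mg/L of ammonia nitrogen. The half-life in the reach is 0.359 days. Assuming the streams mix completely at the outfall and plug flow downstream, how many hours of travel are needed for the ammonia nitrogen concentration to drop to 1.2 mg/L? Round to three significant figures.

Conservation of mass: C = (2990·0.2300 + 459.0·14.00) / 3449 = 7114/3449 = 2.063 mg/L.
Half-life 0.359 d → k = ln 2 / 0.359 = 1.931 d⁻¹.
2.063·exp(−k·t) = 1.2 → t = ln(2.063/1.2)/k = 24240 s = 6.732 h.

6.73 h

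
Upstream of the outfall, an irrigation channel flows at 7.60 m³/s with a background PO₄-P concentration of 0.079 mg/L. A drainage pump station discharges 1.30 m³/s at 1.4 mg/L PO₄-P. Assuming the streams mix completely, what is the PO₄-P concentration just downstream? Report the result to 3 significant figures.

Flow-weighted average: C = (7.600·0.07900 + 1.300·1.400) / 8.900 = 2.420/8.900 = 0.2720 mg/L.

0.272 mg/L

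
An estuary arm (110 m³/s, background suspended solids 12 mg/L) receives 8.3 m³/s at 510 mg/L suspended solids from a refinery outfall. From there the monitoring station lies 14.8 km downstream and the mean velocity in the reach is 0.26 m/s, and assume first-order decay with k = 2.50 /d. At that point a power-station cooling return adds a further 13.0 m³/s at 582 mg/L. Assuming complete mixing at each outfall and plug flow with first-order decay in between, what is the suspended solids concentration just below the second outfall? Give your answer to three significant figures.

65.8 mg/L

After mixing, C = (110.0·12.00 + 8.300·510.0) / 118.3 = 5553/118.3 = 46.94 mg/L; combined flow 118.3 m³/s.
Travel time t = 14.8·1000 / 0.26 = 56920 s = 15.81 h.
First-order decay: C = 46.94·exp(−k·t) = 46.94·0.1926 = 9.041 mg/L.
Second outfall: C = (118.3·9.041 + 13.00·582.0)/131.3 = 65.77 mg/L.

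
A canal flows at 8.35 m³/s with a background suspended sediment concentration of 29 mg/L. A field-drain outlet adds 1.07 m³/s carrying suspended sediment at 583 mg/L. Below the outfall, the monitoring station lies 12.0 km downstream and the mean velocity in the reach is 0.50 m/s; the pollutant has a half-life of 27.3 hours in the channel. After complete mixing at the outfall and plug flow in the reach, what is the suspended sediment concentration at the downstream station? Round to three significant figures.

77.6 mg/L

Conservation of mass: C = (8.350·29.00 + 1.070·583.0) / 9.420 = 866.0/9.420 = 91.93 mg/L.
Travel time t = 12.0·1000 / 0.50 = 24000 s = 6.667 h.
Half-life 27.3 h → k = ln 2 / 27.3 = 0.02539 h⁻¹ = 0.6094 d⁻¹.
After decay, C = 91.93 × e^(−kt) = 91.93 × 0.8443 = 77.61 mg/L.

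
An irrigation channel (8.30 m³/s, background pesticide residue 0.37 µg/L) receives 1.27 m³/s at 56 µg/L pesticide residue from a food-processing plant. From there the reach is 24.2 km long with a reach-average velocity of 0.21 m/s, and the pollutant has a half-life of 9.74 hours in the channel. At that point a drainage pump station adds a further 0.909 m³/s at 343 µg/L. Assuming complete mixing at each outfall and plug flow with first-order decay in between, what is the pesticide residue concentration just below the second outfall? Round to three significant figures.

30.5 µg/L

After mixing, C = (8.300·0.3700 + 1.270·56.00) / 9.570 = 74.19/9.570 = 7.752 µg/L; combined flow 9.570 m³/s.
Travel time t = 24.2·1000 / 0.21 = 115200 s = 32.01 h.
Half-life 9.74 h → k = ln 2 / 9.74 = 0.07117 h⁻¹ = 1.708 d⁻¹.
After decay, C = 7.752 × e^(−kt) = 7.752 × 0.1025 = 0.7945 µg/L.
Second outfall: C = (9.570·0.7945 + 0.9090·343.0)/10.48 = 30.48 µg/L.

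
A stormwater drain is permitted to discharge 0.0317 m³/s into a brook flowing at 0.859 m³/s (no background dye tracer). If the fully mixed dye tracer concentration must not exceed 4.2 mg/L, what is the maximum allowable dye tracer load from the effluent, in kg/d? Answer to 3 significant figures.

323 kg/d

Mass balance at the limit: 0.8590·0 + 0.03170·Cₑ = 0.8907·4.2 → Cₑ = 118.0 mg/L.
Load = 0.03170 m³/s × 118.0 g/m³ × 86 400 s/d = 323.2 kg/d.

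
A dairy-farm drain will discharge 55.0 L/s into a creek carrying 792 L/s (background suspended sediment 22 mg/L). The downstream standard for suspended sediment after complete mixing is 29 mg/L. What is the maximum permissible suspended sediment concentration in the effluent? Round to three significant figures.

At the limit, (Qr·Cr + Qe·Cₑ)/(Qr + Qe) = 29:
Cₑ = (847.0·29 − 792.0·22.00) / 55.00 = 129.8 mg/L.

130 mg/L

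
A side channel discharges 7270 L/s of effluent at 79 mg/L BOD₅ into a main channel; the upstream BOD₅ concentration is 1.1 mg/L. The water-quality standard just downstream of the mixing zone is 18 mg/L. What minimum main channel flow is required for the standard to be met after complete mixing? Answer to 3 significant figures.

26200 L/s

Set C_mix = 18: (Q·1.100 + 7270·79.00) / (Q + 7270) = 18
→ Q = 7270·(79.00 − 18)/(18 − 1.100) = 26240 L/s.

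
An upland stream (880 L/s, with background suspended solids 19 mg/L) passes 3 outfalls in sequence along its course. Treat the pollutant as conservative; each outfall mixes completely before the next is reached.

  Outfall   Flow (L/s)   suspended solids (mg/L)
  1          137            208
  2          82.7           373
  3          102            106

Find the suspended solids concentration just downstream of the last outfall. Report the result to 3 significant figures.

Below outfall 1: Q → 1017 L/s, C = (880.0·19.00 + 137.0·208.0)/1017 = 44.46 mg/L.
Below outfall 2: Q → 1100 L/s, C = (1017·44.46 + 82.70·373.0)/1100 = 69.17 mg/L.
Below outfall 3: Q → 1202 L/s, C = (1100·69.17 + 102.0·106.0)/1202 = 72.29 mg/L.

72.3 mg/L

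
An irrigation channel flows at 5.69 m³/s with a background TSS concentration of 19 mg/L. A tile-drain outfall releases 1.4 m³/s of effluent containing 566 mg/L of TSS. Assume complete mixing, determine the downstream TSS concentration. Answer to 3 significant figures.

Mass balance: C = (5.690·19.00 + 1.400·566.0) / 7.090 = 900.5/7.090 = 127.0 mg/L.

127 mg/L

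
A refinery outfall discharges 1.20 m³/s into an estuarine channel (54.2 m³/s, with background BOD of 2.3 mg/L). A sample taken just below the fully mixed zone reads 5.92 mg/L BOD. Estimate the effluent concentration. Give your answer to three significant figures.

169 mg/L

Mass balance: 54.20·2.300 + 1.200·Cₑ = 55.40·5.920
→ Cₑ = (55.40·5.920 − 54.20·2.300) / 1.200 = 169.4 mg/L.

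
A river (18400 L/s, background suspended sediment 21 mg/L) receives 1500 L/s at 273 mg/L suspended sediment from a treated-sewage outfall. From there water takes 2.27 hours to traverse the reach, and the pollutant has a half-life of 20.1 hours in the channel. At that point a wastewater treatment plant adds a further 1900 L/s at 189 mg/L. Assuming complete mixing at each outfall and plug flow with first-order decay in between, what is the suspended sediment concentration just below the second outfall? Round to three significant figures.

50.2 mg/L

Mixed concentration C = ΣQC/ΣQ = (18400·21.00 + 1500·273.0) / 19900 = 795900/19900 = 39.99 mg/L; combined flow 19900 L/s.
Half-life 20.1 h → k = ln 2 / 20.1 = 0.03448 h⁻¹ = 0.8276 d⁻¹.
Decay over the reach: 39.99·exp(−kt) = 39.99·0.9247 = 36.98 mg/L.
Second outfall: C = (19900·36.98 + 1900·189.0)/21800 = 50.23 mg/L.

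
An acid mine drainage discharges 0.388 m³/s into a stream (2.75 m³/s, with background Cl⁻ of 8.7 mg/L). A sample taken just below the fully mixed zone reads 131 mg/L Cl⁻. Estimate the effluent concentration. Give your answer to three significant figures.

998 mg/L

Mass balance: 2.750·8.700 + 0.3880·Cₑ = 3.138·131.0
→ Cₑ = (3.138·131.0 − 2.750·8.700) / 0.3880 = 997.8 mg/L.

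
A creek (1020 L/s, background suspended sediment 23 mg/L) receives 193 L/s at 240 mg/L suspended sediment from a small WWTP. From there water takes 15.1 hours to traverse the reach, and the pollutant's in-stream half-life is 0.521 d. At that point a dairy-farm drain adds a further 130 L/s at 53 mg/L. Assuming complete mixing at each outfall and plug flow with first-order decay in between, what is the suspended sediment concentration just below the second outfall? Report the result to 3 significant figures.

Flow-weighted average: C = (1020·23.00 + 193.0·240.0) / 1213 = 69780/1213 = 57.53 mg/L; combined flow 1213 L/s.
Half-life 0.521 d → k = ln 2 / 0.521 = 1.330 d⁻¹.
After decay, C = 57.53 × e^(−kt) = 57.53 × 0.4330 = 24.91 mg/L.
Second outfall: C = (1213·24.91 + 130.0·53.00)/1343 = 27.63 mg/L.

27.6 mg/L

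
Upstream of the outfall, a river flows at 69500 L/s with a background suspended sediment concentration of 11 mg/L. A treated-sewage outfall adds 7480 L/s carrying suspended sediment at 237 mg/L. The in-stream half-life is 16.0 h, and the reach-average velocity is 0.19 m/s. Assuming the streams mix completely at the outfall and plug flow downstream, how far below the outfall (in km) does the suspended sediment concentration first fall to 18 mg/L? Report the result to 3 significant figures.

Mixed concentration C = ΣQC/ΣQ = (69500·11.00 + 7480·237.0) / 76980 = 2537000/76980 = 32.96 mg/L.
Half-life 16.0 h → k = ln 2 / 16.0 = 0.04332 h⁻¹ = 1.040 d⁻¹.
Set 32.96·exp(−k·t) = 18 → t = ln(32.96/18)/k = 50270 s = 13.96 h.
Distance = v·t = 0.19·50270 = 9551 m = 9.551 km.

9.55 km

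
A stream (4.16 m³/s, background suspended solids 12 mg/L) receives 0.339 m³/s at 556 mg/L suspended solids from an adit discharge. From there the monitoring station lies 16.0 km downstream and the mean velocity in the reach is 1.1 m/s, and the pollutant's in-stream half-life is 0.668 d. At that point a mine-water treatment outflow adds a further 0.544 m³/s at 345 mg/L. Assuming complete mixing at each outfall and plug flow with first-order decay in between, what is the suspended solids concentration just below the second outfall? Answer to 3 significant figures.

Mixed concentration C = ΣQC/ΣQ = (4.160·12.00 + 0.3390·556.0) / 4.499 = 238.4/4.499 = 52.99 mg/L; combined flow 4.499 m³/s.
Travel time t = 16.0·1000 / 1.1 = 14550 s = 4.040 h.
Half-life 0.668 d → k = ln 2 / 0.668 = 1.038 d⁻¹.
Decay over the reach: 52.99·exp(−kt) = 52.99·0.8397 = 44.50 mg/L.
At the second outfall, C = (4.499·44.50 + 0.5440·345.0) / (4.499 + 0.5440) = 76.91 mg/L.

76.9 mg/L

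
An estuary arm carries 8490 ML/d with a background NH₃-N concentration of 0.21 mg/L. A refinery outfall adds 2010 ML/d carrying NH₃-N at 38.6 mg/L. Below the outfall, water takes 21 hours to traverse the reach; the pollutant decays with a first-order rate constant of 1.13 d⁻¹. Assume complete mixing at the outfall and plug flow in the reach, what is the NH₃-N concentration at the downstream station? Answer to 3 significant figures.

2.81 mg/L

After mixing, C = (8490·0.2100 + 2010·38.60) / 10500 = 79370/10500 = 7.559 mg/L.
After decay, C = 7.559 × e^(−kt) = 7.559 × 0.3720 = 2.812 mg/L.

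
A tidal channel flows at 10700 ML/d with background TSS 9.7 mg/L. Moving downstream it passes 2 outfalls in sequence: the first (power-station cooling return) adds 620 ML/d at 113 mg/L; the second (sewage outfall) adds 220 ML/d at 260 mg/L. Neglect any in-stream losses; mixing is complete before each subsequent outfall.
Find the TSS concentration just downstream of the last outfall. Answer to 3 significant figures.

20.0 mg/L

Outfall 1: combined Q = 11320 ML/d; C = (10700·9.700 + 620.0·113.0)/11320 = 15.36 mg/L.
Outfall 2: combined Q = 11540 ML/d; C = (11320·15.36 + 220.0·260.0)/11540 = 20.02 mg/L.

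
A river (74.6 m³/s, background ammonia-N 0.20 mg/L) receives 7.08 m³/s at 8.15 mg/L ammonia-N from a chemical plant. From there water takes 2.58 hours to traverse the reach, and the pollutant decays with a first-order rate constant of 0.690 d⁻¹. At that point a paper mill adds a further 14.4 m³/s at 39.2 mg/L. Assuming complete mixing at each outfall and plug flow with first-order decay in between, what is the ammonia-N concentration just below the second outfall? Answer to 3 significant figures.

Mass balance: C = (74.60·0.2000 + 7.080·8.150) / 81.68 = 72.62/81.68 = 0.8891 mg/L; combined flow 81.68 m³/s.
Decay over the reach: 0.8891·exp(−kt) = 0.8891·0.9285 = 0.8255 mg/L.
Second outfall: C = (81.68·0.8255 + 14.40·39.20)/96.08 = 6.577 mg/L.

6.58 mg/L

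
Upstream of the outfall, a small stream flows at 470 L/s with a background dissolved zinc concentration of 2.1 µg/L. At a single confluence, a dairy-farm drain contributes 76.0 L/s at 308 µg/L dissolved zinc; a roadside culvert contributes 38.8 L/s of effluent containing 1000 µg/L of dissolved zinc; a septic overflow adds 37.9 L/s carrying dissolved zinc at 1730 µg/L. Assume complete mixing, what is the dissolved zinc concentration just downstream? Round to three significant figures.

Mixed concentration C = ΣQC/ΣQ = (470.0·2.100 + 76.00·308.0 + 38.80·1000 + 37.90·1730) / 622.7 = 128800/622.7 = 206.8 µg/L.

207 µg/L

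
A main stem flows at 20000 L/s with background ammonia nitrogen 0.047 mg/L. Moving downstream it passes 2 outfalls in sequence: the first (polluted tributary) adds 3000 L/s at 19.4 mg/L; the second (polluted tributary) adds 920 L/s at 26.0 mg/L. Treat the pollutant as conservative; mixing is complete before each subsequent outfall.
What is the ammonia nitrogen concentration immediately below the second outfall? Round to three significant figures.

Outfall 1: combined Q = 23000 L/s; C = (20000·0.04700 + 3000·19.40)/23000 = 2.571 mg/L.
Outfall 2: combined Q = 23920 L/s; C = (23000·2.571 + 920.0·26.00)/23920 = 3.472 mg/L.

3.47 mg/L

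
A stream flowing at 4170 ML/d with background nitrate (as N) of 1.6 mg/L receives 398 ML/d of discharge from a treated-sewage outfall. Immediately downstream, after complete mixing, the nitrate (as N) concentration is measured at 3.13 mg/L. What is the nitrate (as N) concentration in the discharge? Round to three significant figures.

19.2 mg/L

Mass balance: 4170·1.600 + 398.0·Cₑ = 4568·3.130
→ Cₑ = (4568·3.130 − 4170·1.600) / 398.0 = 19.16 mg/L.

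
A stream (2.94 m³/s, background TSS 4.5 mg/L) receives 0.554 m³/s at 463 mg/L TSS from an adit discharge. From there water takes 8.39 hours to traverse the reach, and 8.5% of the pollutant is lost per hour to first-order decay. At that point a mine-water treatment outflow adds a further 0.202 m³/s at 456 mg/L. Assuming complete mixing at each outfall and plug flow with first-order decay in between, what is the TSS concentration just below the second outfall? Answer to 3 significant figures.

59.6 mg/L

Mass balance: C = (2.940·4.500 + 0.5540·463.0) / 3.494 = 269.7/3.494 = 77.20 mg/L; combined flow 3.494 m³/s.
8.5%/h lost → k = −ln(1 − 0.085) = 0.08883 h⁻¹.
Decay over the reach: 77.20·exp(−kt) = 77.20·0.4746 = 36.64 mg/L.
Second outfall: C = (3.494·36.64 + 0.2020·456.0)/3.696 = 59.56 mg/L.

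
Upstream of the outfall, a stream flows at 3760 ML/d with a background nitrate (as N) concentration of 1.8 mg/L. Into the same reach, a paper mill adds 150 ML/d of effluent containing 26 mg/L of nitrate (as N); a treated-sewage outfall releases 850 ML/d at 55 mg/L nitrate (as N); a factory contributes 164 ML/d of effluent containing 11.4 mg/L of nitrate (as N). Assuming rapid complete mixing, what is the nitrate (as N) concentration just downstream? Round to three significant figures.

After mixing, C = (3760·1.800 + 150.0·26.00 + 850.0·55.00 + 164.0·11.40) / 4924 = 59290/4924 = 12.04 mg/L.

12.0 mg/L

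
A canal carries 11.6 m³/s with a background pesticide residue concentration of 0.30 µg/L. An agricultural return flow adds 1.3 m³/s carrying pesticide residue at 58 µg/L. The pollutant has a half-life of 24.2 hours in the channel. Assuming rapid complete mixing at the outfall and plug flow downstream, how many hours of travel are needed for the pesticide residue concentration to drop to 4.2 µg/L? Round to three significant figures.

13.1 h

Mass balance: C = (11.60·0.3000 + 1.300·58.00) / 12.90 = 78.88/12.90 = 6.115 µg/L.
Half-life 24.2 h → k = ln 2 / 24.2 = 0.02864 h⁻¹ = 0.6874 d⁻¹.
6.115·exp(−k·t) = 4.2 → t = ln(6.115/4.2)/k = 47210 s = 13.11 h.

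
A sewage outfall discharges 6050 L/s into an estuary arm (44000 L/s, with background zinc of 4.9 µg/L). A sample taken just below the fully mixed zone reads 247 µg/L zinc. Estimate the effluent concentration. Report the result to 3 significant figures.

Mass balance: 44000·4.900 + 6050·Cₑ = 50050·247.0
→ Cₑ = (50050·247.0 − 44000·4.900) / 6050 = 2008 µg/L.

2010 µg/L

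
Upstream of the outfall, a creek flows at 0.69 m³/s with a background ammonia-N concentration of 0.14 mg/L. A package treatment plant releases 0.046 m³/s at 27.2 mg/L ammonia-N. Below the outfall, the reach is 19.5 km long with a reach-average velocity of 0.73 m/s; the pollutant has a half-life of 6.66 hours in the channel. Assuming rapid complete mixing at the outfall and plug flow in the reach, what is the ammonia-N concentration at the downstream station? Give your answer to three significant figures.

0.846 mg/L

Flow-weighted average: C = (0.6900·0.1400 + 0.04600·27.20) / 0.7360 = 1.348/0.7360 = 1.831 mg/L.
Travel time t = 19.5·1000 / 0.73 = 26710 s = 7.420 h.
Half-life 6.66 h → k = ln 2 / 6.66 = 0.1041 h⁻¹ = 2.498 d⁻¹.
After decay, C = 1.831 × e^(−kt) = 1.831 × 0.4620 = 0.8460 mg/L.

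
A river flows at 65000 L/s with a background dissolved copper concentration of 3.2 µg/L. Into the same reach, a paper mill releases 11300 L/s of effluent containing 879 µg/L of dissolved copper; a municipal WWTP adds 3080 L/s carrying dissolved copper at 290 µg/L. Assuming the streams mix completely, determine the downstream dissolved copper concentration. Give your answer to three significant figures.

Mass balance: C = (65000·3.200 + 11300·879.0 + 3080·290.0) / 79380 = 11030000/79380 = 139.0 µg/L.

139 µg/L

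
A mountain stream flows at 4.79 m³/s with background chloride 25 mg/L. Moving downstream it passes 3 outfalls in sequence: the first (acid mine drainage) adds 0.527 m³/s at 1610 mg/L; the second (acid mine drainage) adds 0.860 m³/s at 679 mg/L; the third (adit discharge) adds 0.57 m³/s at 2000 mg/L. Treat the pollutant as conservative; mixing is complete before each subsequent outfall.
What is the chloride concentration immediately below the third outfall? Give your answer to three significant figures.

After outfall 1: Q = 4.790 + 0.5270 = 5.317 m³/s; C = (4.790·25.00 + 0.5270·1610)/5.317 = 182.1 mg/L.
After outfall 2: Q = 5.317 + 0.8600 = 6.177 m³/s; C = (5.317·182.1 + 0.8600·679.0)/6.177 = 251.3 mg/L.
After outfall 3: Q = 6.177 + 0.5700 = 6.747 m³/s; C = (6.177·251.3 + 0.5700·2000)/6.747 = 399.0 mg/L.

399 mg/L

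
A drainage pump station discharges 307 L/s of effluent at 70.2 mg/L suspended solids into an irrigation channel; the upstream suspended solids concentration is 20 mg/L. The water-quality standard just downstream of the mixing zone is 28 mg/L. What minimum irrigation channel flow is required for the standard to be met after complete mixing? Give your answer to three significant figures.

1620 L/s

Set C_mix = 28: (Q·20.00 + 307.0·70.20) / (Q + 307.0) = 28
→ Q = 307.0·(70.20 − 28)/(28 − 20.00) = 1619 L/s.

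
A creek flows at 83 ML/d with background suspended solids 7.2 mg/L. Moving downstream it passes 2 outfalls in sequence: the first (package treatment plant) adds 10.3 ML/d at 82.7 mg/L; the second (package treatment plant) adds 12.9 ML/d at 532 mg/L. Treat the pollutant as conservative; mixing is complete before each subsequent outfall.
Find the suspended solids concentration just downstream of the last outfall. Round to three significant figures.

78.3 mg/L

After outfall 1: Q = 83.00 + 10.30 = 93.30 ML/d; C = (83.00·7.200 + 10.30·82.70)/93.30 = 15.53 mg/L.
After outfall 2: Q = 93.30 + 12.90 = 106.2 ML/d; C = (93.30·15.53 + 12.90·532.0)/106.2 = 78.27 mg/L.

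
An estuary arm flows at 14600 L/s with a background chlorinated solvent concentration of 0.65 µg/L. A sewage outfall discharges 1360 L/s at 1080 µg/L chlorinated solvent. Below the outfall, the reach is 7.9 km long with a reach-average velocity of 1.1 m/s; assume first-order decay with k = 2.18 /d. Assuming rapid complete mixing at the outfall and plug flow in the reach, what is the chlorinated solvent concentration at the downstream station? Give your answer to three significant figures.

Mixed concentration C = ΣQC/ΣQ = (14600·0.6500 + 1360·1080) / 15960 = 1478000/15960 = 92.62 µg/L.
Travel time t = 7.9·1000 / 1.1 = 7182 s = 1.995 h.
Applying C = C₀e^(−kt): 92.62 × 0.8343 = 77.27 µg/L.

77.3 µg/L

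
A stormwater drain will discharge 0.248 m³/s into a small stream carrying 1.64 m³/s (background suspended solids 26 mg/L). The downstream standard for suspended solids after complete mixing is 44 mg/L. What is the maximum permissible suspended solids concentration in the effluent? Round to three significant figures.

163 mg/L

At the limit, (Qr·Cr + Qe·Cₑ)/(Qr + Qe) = 44:
Cₑ = (1.888·44 − 1.640·26.00) / 0.2480 = 163.0 mg/L.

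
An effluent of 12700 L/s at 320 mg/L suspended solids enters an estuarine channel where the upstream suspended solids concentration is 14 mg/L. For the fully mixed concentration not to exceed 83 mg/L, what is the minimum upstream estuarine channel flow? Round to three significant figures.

43600 L/s

Set C_mix = 83: (Q·14.00 + 12700·320.0) / (Q + 12700) = 83
→ Q = 12700·(320.0 − 83)/(83 − 14.00) = 43620 L/s.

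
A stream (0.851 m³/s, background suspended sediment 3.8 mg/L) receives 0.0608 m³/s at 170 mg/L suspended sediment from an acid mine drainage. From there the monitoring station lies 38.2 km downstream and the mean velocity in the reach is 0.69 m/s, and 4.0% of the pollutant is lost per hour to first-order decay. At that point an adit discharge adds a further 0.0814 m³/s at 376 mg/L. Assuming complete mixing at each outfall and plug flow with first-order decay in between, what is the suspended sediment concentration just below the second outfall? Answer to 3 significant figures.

38.1 mg/L

Mass balance: C = (0.8510·3.800 + 0.06080·170.0) / 0.9118 = 13.57/0.9118 = 14.88 mg/L; combined flow 0.9118 m³/s.
Travel time t = 38.2·1000 / 0.69 = 55360 s = 15.38 h.
4.0%/h lost → k = −ln(1 − 0.04) = 0.04082 h⁻¹.
After decay, C = 14.88 × e^(−kt) = 14.88 × 0.5338 = 7.944 mg/L.
At the second outfall, C = (0.9118·7.944 + 0.08140·376.0) / (0.9118 + 0.08140) = 38.11 mg/L.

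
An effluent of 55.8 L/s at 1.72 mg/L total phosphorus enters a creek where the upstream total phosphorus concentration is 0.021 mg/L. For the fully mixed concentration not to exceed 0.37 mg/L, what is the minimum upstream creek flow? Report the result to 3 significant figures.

216 L/s

Set C_mix = 0.37: (Q·0.02100 + 55.80·1.720) / (Q + 55.80) = 0.37
→ Q = 55.80·(1.720 − 0.37)/(0.37 − 0.02100) = 215.8 L/s.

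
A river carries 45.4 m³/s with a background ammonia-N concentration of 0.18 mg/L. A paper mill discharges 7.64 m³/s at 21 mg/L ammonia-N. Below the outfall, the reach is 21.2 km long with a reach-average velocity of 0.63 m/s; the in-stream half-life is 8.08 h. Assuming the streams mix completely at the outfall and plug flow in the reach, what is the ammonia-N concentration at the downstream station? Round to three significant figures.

1.43 mg/L

Conservation of mass: C = (45.40·0.1800 + 7.640·21.00) / 53.04 = 168.6/53.04 = 3.179 mg/L.
Travel time t = 21.2·1000 / 0.63 = 33650 s = 9.347 h.
Half-life 8.08 h → k = ln 2 / 8.08 = 0.08579 h⁻¹ = 2.059 d⁻¹.
After decay, C = 3.179 × e^(−kt) = 3.179 × 0.4485 = 1.426 mg/L.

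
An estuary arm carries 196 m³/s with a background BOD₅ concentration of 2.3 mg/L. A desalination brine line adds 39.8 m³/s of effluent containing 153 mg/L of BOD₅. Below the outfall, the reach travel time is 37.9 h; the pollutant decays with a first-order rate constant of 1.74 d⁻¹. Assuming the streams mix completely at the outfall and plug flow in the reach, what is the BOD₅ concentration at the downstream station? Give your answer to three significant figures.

Flow-weighted average: C = (196.0·2.300 + 39.80·153.0) / 235.8 = 6540/235.8 = 27.74 mg/L.
First-order decay: C = 27.74·exp(−k·t) = 27.74·0.06407 = 1.777 mg/L.

1.78 mg/L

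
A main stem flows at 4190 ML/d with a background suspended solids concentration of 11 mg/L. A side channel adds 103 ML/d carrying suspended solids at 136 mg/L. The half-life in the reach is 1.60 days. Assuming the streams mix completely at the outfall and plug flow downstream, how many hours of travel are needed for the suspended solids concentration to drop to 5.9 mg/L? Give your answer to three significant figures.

After mixing, C = (4190·11.00 + 103.0·136.0) / 4293 = 60100/4293 = 14.00 mg/L.
Half-life 1.60 d → k = ln 2 / 1.60 = 0.4332 d⁻¹.
14.00·exp(−k·t) = 5.9 → t = ln(14.00/5.9)/k = 172300 s = 47.87 h.

47.9 h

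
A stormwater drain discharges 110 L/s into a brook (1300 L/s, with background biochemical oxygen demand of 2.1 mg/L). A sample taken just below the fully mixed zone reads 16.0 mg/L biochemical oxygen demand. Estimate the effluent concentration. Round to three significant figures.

Mass balance: 1300·2.100 + 110.0·Cₑ = 1410·16.00
→ Cₑ = (1410·16.00 − 1300·2.100) / 110.0 = 180.3 mg/L.

180 mg/L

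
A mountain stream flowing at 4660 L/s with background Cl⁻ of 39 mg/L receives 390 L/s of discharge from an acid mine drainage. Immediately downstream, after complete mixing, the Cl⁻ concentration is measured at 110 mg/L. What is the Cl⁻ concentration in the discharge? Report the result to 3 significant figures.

Mass balance: 4660·39.00 + 390.0·Cₑ = 5050·110.0
→ Cₑ = (5050·110.0 − 4660·39.00) / 390.0 = 958.4 mg/L.

958 mg/L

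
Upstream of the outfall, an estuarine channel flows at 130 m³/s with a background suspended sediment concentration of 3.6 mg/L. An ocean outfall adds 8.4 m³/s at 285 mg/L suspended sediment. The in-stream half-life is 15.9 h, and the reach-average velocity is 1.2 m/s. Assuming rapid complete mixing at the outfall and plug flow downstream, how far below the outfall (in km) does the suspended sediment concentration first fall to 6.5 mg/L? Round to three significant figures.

Mixed concentration C = ΣQC/ΣQ = (130.0·3.600 + 8.400·285.0) / 138.4 = 2862/138.4 = 20.68 mg/L.
Half-life 15.9 h → k = ln 2 / 15.9 = 0.04359 h⁻¹ = 1.046 d⁻¹.
Set 20.68·exp(−k·t) = 6.5 → t = ln(20.68/6.5)/k = 95570 s = 26.55 h.
Distance = v·t = 1.2·95570 = 114700 m = 114.7 km.

115 km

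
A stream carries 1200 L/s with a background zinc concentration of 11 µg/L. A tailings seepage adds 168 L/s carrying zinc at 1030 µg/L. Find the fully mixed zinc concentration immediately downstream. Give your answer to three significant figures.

136 µg/L

Flow-weighted average: C = (1200·11.00 + 168.0·1030) / 1368 = 186200/1368 = 136.1 µg/L.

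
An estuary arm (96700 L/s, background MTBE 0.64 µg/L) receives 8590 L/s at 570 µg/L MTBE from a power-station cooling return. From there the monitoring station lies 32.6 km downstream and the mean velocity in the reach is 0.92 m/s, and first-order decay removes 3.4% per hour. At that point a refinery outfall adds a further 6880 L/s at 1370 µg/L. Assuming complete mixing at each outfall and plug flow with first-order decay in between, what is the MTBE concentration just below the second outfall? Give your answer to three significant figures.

115 µg/L

After mixing, C = (96700·0.6400 + 8590·570.0) / 105300 = 4958000/105300 = 47.09 µg/L; combined flow 105300 L/s.
Travel time t = 32.6·1000 / 0.92 = 35430 s = 9.843 h.
3.4%/h lost → k = −ln(1 − 0.034) = 0.03459 h⁻¹.
Decay over the reach: 47.09·exp(−kt) = 47.09·0.7114 = 33.50 µg/L.
At the second outfall, C = (105300·33.50 + 6880·1370) / (105300 + 6880) = 115.5 µg/L.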